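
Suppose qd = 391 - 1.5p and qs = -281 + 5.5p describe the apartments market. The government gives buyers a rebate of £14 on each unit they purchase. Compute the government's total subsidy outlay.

Pre-subsidy: 391 - 1.5p = -281 + 5.5p gives p* = 96, q* = 247.
With the rebate, buyers effectively pay pb = ps − 14, where ps is the price sellers receive.
Demand in terms of ps becomes qd = 391 − 1.5(ps − 14) = 412 - 1.5ps. Setting this equal to supply: 412 - 1.5ps = -281 + 5.5ps, so ps = 99.
Buyers pay pb = 99 − 14 = 85; q' = -281 + 5.5·99 = 263.5.
Government outlay = subsidy × quantity = 14 × 263.5 = 3689.

Government cost = £3689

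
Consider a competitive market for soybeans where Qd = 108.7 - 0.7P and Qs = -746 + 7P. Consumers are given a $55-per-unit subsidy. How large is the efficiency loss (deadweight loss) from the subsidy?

Deadweight loss = $962.5

Pre-subsidy: 108.7 - 0.7P = -746 + 7P gives P* = 111, Q* = 31.
With the rebate, buyers effectively pay Pb = Ps − 55, where Ps is the price sellers receive.
Demand in terms of Ps becomes Qd = 108.7 − 0.7(Ps − 55) = 147.2 - 0.7Ps. Setting this equal to supply: 147.2 - 0.7Ps = -746 + 7Ps, so Ps = 116.
Buyers pay Pb = 116 − 55 = 61; Q' = -746 + 7·116 = 66.
The subsidy expands output by 66 − 31 = 35 past the efficient level; on those units the gap between marginal cost and willingness to pay runs from 0 up to 55.
DWL = ½ × 55 × 35 = 962.5.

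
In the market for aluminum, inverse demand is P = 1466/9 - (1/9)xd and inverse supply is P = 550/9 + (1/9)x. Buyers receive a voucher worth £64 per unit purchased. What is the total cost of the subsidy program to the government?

Pre-subsidy: 1466/9 - (1/9)x = 550/9 + (1/9)x gives x* = 458 and P* = 112.
With the rebate, buyers effectively pay Pb = Ps − 64, where Ps is the price sellers receive.
On the curves, Pb = 1466/9 - (1/9)x and Ps = 550/9 + (1/9)x; the wedge Ps − Pb = 64 gives 550/9 + (1/9)x − (1466/9 - (1/9)x) = 64, so x' = 746.
Then Pb = 1466/9 − (1/9)·746 = 80 and Ps = 550/9 + (1/9)·746 = 144.
Government outlay = subsidy × quantity = 64 × 746 = 47744.

Government cost = £47744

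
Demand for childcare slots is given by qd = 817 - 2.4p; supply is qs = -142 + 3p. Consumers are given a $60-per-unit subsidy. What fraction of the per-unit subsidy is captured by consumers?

Consumer share = 5/9

Pre-subsidy: 817 - 2.4p = -142 + 3p gives p* = 4795/27, q* = 3517/9.
With the rebate, buyers effectively pay pb = ps − 60, where ps is the price sellers receive.
Demand in terms of ps becomes qd = 817 − 2.4(ps − 60) = 961 - 2.4ps. Setting this equal to supply: 961 - 2.4ps = -142 + 3ps, so ps = 5515/27.
Buyers pay pb = 5515/27 − 60 = 3895/27; q' = -142 + 3·(5515/27) = 4237/9.
Buyers' price falls by p* − pb = 4795/27 − 3895/27 = 100/3; sellers' price rises by ps − p* = 5515/27 − 4795/27 = 80/3.
So consumers capture (100/3)/60 = 5/9 of each unit of subsidy.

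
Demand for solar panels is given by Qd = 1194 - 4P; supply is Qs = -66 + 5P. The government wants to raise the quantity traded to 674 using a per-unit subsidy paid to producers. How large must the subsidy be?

At Q = 674, invert demand for the buyer price: Pb = (1194 − 674)/4 = 130; invert supply for the seller price: Ps = (674 − (-66))/5 = 148.
The subsidy must fill the gap: s = Ps − Pb = 148 − 130 = 18.

Required subsidy s = 18 per unit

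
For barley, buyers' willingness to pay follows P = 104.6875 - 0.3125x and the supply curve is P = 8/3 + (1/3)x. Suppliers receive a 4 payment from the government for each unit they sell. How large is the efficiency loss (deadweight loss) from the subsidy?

Pre-subsidy: 104.6875 - 0.3125x = 8/3 + (1/3)x gives x* = 4897/31 and P* = 1715/31.
With the subsidy, sellers receive Ps = Pb + 4 for each unit, where Pb is the price buyers pay.
On the curves, Pb = 104.6875 - 0.3125x and Ps = 8/3 + (1/3)x; the wedge Ps − Pb = 4 gives 8/3 + (1/3)x − (104.6875 - 0.3125x) = 4, so x' = 5089/31.
Then Pb = 104.6875 − 0.3125·(5089/31) = 1655/31 and Ps = 8/3 + (1/3)·(5089/31) = 1779/31.
The subsidy expands output by 5089/31 − 4897/31 = 192/31 past the efficient level; on those units the gap between marginal cost and willingness to pay runs from 0 up to 4.
DWL = ½ × 4 × 192/31 = 384/31.

Deadweight loss = 384/31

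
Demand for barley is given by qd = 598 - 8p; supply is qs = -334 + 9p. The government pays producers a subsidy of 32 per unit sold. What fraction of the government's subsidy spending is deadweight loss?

Pre-subsidy: 598 - 8p = -334 + 9p gives p* = 932/17, q* = 2710/17.
With the subsidy, sellers receive ps = pb + 32 for each unit, where pb is the price buyers pay.
Supply in terms of pb becomes qs = -334 + 9(pb + 32) = -46 + 9pb. Setting this equal to demand: 598 - 8pb = -46 + 9pb, so pb = 644/17.
Sellers receive ps = 644/17 + 32 = 1188/17; q' = 598 − 8·(644/17) = 5014/17.
ΔCS = ½(2710/17 + 5014/17)(932/17 − 644/17) = 1112256/289; ΔPS = ½(2710/17 + 5014/17)(1188/17 − 932/17) = 988672/289.
Government spending = 32 × 5014/17 = 160448/17.
DWL = ½ × 32 × (5014/17 − 2710/17) = 36864/17; fraction = (36864/17) / (160448/17) = 576/2507.

DWL / government spending = 576/2507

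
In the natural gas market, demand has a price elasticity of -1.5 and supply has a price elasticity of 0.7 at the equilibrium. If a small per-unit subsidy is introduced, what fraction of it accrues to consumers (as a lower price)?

Consumer share = 7/22

For a small subsidy around the equilibrium, the benefit split depends on the relative slopes, which at a point are proportional to the elasticities.
Buyer share = εs/(εs + |εd|) = 0.7/(0.7 + 1.5) = 7/22; seller share = |εd|/(εs + |εd|) = 15/22.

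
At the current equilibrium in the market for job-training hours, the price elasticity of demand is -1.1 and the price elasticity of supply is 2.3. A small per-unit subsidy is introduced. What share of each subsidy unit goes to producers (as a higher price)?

For a small subsidy around the equilibrium, the benefit split depends on the relative slopes, which at a point are proportional to the elasticities.
Buyer share = εs/(εs + |εd|) = 2.3/(2.3 + 1.1) = 23/34; seller share = |εd|/(εs + |εd|) = 11/34.
So producers capture 11/34 of the subsidy.

Producer share = 11/34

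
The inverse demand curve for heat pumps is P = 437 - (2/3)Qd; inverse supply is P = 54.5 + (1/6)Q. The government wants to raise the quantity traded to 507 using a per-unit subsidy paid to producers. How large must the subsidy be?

Required subsidy s = 40 per unit

At Q = 507, from the demand curve buyers pay Pb = 437 − (2/3)·507 = 99; from the supply curve sellers need Ps = 54.5 + (1/6)·507 = 139.
The subsidy must fill the gap: s = Ps − Pb = 139 − 99 = 40.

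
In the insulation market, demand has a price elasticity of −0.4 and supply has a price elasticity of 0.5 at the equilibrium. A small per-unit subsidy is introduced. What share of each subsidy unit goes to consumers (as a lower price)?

For a small subsidy around the equilibrium, the benefit split depends on the relative slopes, which at a point are proportional to the elasticities.
Buyer share = εs/(εs + |εd|) = 0.5/(0.5 + 0.4) = 5/9; seller share = |εd|/(εs + |εd|) = 4/9.

Consumer share = 5/9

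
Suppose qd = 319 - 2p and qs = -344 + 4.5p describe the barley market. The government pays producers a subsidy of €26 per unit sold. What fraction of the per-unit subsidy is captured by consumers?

Pre-subsidy: 319 - 2p = -344 + 4.5p gives p* = 102, q* = 115.
With the subsidy, sellers receive ps = pb + 26 for each unit, where pb is the price buyers pay.
Supply in terms of pb becomes qs = -344 + 4.5(pb + 26) = -227 + 4.5pb. Setting this equal to demand: 319 - 2pb = -227 + 4.5pb, so pb = 84.
Sellers receive ps = 84 + 26 = 110; q' = 319 − 2·84 = 151.
Buyers' price falls by p* − pb = 102 − 84 = 18; sellers' price rises by ps − p* = 110 − 102 = 8.
So consumers capture 18/26 = 9/13 of each unit of subsidy.

Consumer share = 9/13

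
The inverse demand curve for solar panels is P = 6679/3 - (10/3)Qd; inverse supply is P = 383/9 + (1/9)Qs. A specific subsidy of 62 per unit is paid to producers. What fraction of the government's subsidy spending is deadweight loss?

Pre-subsidy: 6679/3 - (10/3)Q = 383/9 + (1/9)Q gives Q* = 634 and P* = 113.
With the subsidy, sellers receive Ps = Pb + 62 for each unit, where Pb is the price buyers pay.
On the curves, Pb = 6679/3 - (10/3)Q and Ps = 383/9 + (1/9)Q; the wedge Ps − Pb = 62 gives 383/9 + (1/9)Q − (6679/3 - (10/3)Q) = 62, so Q' = 652.
Then Pb = 6679/3 − (10/3)·652 = 53 and Ps = 383/9 + (1/9)·652 = 115.
ΔCS = ½(634 + 652)(113 − 53) = 38580; ΔPS = ½(634 + 652)(115 − 113) = 1286.
Government spending = 62 × 652 = 40424.
DWL = ½ × 62 × (652 − 634) = 558; fraction = 558 / 40424 = 9/652.

DWL / government spending = 9/652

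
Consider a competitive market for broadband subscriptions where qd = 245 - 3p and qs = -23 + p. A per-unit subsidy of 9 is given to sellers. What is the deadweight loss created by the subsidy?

Pre-subsidy: 245 - 3p = -23 + p gives p* = 67, q* = 44.
With the subsidy, sellers receive ps = pb + 9 for each unit, where pb is the price buyers pay.
Supply in terms of pb becomes qs = -23 + 1(pb + 9) = -14 + pb. Setting this equal to demand: 245 - 3pb = -14 + pb, so pb = 64.75.
Sellers receive ps = 64.75 + 9 = 73.75; q' = 245 − 3·64.75 = 50.75.
The subsidy expands output by 50.75 − 44 = 6.75 past the efficient level; on those units the gap between marginal cost and willingness to pay runs from 0 up to 9.
DWL = ½ × 9 × 6.75 = 30.375.

Deadweight loss = 30.375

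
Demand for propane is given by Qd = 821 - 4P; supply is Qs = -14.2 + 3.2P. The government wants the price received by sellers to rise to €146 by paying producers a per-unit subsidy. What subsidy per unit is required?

At a seller price of 146, quantity supplied is -14.2 + 3.2·146 = 453.
Buyers absorb 453 only when they pay Pb with 821 − 4·Pb = 453, i.e. Pb = 92.
s = Ps − Pb = 146 − 92 = 54.

Required subsidy s = €54 per unit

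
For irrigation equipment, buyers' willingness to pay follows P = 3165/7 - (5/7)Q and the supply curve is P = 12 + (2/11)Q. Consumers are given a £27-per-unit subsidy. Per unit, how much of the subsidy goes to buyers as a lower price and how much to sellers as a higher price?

Pre-subsidy: 3165/7 - (5/7)Q = 12 + (2/11)Q gives Q* = 11297/23 and P* = 2330/23.
With the rebate, buyers effectively pay Pb = Ps − 27, where Ps is the price sellers receive.
On the curves, Pb = 3165/7 - (5/7)Q and Ps = 12 + (2/11)Q; the wedge Ps − Pb = 27 gives 12 + (2/11)Q − (3165/7 - (5/7)Q) = 27, so Q' = 11990/23.
Then Pb = 3165/7 − (5/7)·(11990/23) = 1835/23 and Ps = 12 + (2/11)·(11990/23) = 2456/23.
Buyers' price falls by P* − Pb = 2330/23 − 1835/23 = 495/23; sellers' price rises by Ps − P* = 2456/23 − 2330/23 = 126/23.

Buyers gain 495/23 per unit; sellers gain 126/23 per unit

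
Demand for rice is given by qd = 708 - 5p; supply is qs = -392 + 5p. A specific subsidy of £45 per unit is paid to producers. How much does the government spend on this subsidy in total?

Pre-subsidy: 708 - 5p = -392 + 5p gives p* = 110, q* = 158.
With the subsidy, sellers receive ps = pb + 45 for each unit, where pb is the price buyers pay.
Supply in terms of pb becomes qs = -392 + 5(pb + 45) = -167 + 5pb. Setting this equal to demand: 708 - 5pb = -167 + 5pb, so pb = 87.5.
Sellers receive ps = 87.5 + 45 = 132.5; q' = 708 − 5·87.5 = 270.5.
Government outlay = subsidy × quantity = 45 × 270.5 = 12172.5.

Government cost = £12172.5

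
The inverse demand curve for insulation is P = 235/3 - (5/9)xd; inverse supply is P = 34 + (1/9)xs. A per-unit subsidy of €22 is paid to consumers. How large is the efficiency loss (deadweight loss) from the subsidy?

Deadweight loss = €363

Pre-subsidy: 235/3 - (5/9)x = 34 + (1/9)x gives x* = 66.5 and P* = 745/18.
With the rebate, buyers effectively pay Pb = Ps − 22, where Ps is the price sellers receive.
On the curves, Pb = 235/3 - (5/9)x and Ps = 34 + (1/9)x; the wedge Ps − Pb = 22 gives 34 + (1/9)x − (235/3 - (5/9)x) = 22, so x' = 99.5.
Then Pb = 235/3 − (5/9)·99.5 = 415/18 and Ps = 34 + (1/9)·99.5 = 811/18.
The subsidy expands output by 99.5 − 66.5 = 33 past the efficient level; on those units the gap between marginal cost and willingness to pay runs from 0 up to 22.
DWL = ½ × 22 × 33 = 363.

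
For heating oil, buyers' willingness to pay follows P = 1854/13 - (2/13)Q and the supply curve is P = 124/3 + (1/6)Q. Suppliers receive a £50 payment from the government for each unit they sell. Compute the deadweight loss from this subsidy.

Pre-subsidy: 1854/13 - (2/13)Q = 124/3 + (1/6)Q gives Q* = 316 and P* = 94.
With the subsidy, sellers receive Ps = Pb + 50 for each unit, where Pb is the price buyers pay.
On the curves, Pb = 1854/13 - (2/13)Q and Ps = 124/3 + (1/6)Q; the wedge Ps − Pb = 50 gives 124/3 + (1/6)Q − (1854/13 - (2/13)Q) = 50, so Q' = 472.
Then Pb = 1854/13 − (2/13)·472 = 70 and Ps = 124/3 + (1/6)·472 = 120.
The subsidy expands output by 472 − 316 = 156 past the efficient level; on those units the gap between marginal cost and willingness to pay runs from 0 up to 50.
DWL = ½ × 50 × 156 = 3900.

Deadweight loss = £3900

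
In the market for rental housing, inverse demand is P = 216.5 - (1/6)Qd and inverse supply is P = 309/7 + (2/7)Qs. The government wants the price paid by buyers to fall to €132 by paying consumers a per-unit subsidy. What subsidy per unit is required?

Required subsidy s = €57 per unit

At a buyer price of 132, quantity demanded is 1299 − 6·132 = 507.
Sellers supply 507 only when they receive Ps = 309/7 + (2/7)·507 = 189.
s = Ps − Pb = 189 − 132 = 57.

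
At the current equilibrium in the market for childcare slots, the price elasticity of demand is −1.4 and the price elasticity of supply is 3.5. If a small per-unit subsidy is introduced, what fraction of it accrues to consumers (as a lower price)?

Consumer share = 5/7

For a small subsidy around the equilibrium, the benefit split depends on the relative slopes, which at a point are proportional to the elasticities.
Buyer share = εs/(εs + |εd|) = 3.5/(3.5 + 1.4) = 5/7; seller share = |εd|/(εs + |εd|) = 2/7.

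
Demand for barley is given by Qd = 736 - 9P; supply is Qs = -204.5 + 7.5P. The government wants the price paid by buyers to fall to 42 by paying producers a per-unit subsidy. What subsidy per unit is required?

Required subsidy s = 33 per unit

At a buyer price of 42, quantity demanded is 736 − 9·42 = 358.
Sellers supply 358 only when they receive Ps with -204.5 + 7.5·Ps = 358, i.e. Ps = 75.
s = Ps − Pb = 75 − 42 = 33.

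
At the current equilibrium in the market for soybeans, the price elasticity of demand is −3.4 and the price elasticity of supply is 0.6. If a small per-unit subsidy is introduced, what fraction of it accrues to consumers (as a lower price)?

For a small subsidy around the equilibrium, the benefit split depends on the relative slopes, which at a point are proportional to the elasticities.
Buyer share = εs/(εs + |εd|) = 0.6/(0.6 + 3.4) = 0.15; seller share = |εd|/(εs + |εd|) = 0.85.

Consumer share = 0.15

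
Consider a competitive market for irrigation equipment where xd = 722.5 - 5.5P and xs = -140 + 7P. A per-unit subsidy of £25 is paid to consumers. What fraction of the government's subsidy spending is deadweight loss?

DWL / government spending = 11/120

Pre-subsidy: 722.5 - 5.5P = -140 + 7P gives P* = 69, x* = 343.
With the rebate, buyers effectively pay Pb = Ps − 25, where Ps is the price sellers receive.
Demand in terms of Ps becomes xd = 722.5 − 5.5(Ps − 25) = 860 - 5.5Ps. Setting this equal to supply: 860 - 5.5Ps = -140 + 7Ps, so Ps = 80.
Buyers pay Pb = 80 − 25 = 55; x' = -140 + 7·80 = 420.
ΔCS = ½(343 + 420)(69 − 55) = 5341; ΔPS = ½(343 + 420)(80 − 69) = 4196.5.
Government spending = 25 × 420 = 10500.
DWL = ½ × 25 × (420 − 343) = 962.5; fraction = 962.5 / 10500 = 11/120.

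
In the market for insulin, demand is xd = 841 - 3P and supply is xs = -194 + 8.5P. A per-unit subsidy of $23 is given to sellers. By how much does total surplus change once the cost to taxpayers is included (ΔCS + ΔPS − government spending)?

Pre-subsidy: 841 - 3P = -194 + 8.5P gives P* = 90, x* = 571.
With the subsidy, sellers receive Ps = Pb + 23 for each unit, where Pb is the price buyers pay.
Supply in terms of Pb becomes xs = -194 + 8.5(Pb + 23) = 1.5 + 8.5Pb. Setting this equal to demand: 841 - 3Pb = 1.5 + 8.5Pb, so Pb = 73.
Sellers receive Ps = 73 + 23 = 96; x' = 841 − 3·73 = 622.
ΔCS = ½(571 + 622)(90 − 73) = 10140.5; ΔPS = ½(571 + 622)(96 − 90) = 3579.
Government spending = 23 × 622 = 14306.
Net change = 10140.5 + 3579 − 14306 = -586.5. The loss equals the DWL triangle ½·23·51.

Net change in total surplus = -$586.5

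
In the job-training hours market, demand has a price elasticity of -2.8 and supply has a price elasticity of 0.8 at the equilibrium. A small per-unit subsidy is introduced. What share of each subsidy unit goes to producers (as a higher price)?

Producer share = 7/9

For a small subsidy around the equilibrium, the benefit split depends on the relative slopes, which at a point are proportional to the elasticities.
Buyer share = εs/(εs + |εd|) = 0.8/(0.8 + 2.8) = 2/9; seller share = |εd|/(εs + |εd|) = 7/9.
So producers capture 7/9 of the subsidy.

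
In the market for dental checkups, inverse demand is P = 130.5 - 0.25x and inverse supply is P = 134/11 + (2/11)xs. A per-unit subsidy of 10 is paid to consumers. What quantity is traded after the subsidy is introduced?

Pre-subsidy: 130.5 - 0.25x = 134/11 + (2/11)x gives x* = 274 and P* = 62.
With the rebate, buyers effectively pay Pb = Ps − 10, where Ps is the price sellers receive.
On the curves, Pb = 130.5 - 0.25x and Ps = 134/11 + (2/11)x; the wedge Ps − Pb = 10 gives 134/11 + (2/11)x − (130.5 - 0.25x) = 10, so x' = 5646/19.
Then Pb = 130.5 − 0.25·(5646/19) = 1068/19 and Ps = 134/11 + (2/11)·(5646/19) = 1258/19.

x' = 5646/19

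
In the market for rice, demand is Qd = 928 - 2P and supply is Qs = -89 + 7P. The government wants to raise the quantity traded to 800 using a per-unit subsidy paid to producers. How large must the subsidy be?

At Q = 800, invert demand for the buyer price: Pb = (928 − 800)/2 = 64; invert supply for the seller price: Ps = (800 − (-89))/7 = 127.
The subsidy must fill the gap: s = Ps − Pb = 127 − 64 = 63.

Required subsidy s = 63 per unit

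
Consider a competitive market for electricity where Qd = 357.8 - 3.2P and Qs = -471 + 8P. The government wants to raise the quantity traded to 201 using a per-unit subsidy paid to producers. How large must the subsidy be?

At Q = 201, invert demand for the buyer price: Pb = (357.8 − 201)/3.2 = 49; invert supply for the seller price: Ps = (201 − (-471))/8 = 84.
The subsidy must fill the gap: s = Ps − Pb = 84 − 49 = 35.

Required subsidy s = 35 per unit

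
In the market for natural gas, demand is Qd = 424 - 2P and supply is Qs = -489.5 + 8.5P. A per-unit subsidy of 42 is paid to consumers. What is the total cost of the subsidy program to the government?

Pre-subsidy: 424 - 2P = -489.5 + 8.5P gives P* = 87, Q* = 250.
With the rebate, buyers effectively pay Pb = Ps − 42, where Ps is the price sellers receive.
Demand in terms of Ps becomes Qd = 424 − 2(Ps − 42) = 508 - 2Ps. Setting this equal to supply: 508 - 2Ps = -489.5 + 8.5Ps, so Ps = 95.
Buyers pay Pb = 95 − 42 = 53; Q' = -489.5 + 8.5·95 = 318.
Government outlay = subsidy × quantity = 42 × 318 = 13356.

Government cost = 13356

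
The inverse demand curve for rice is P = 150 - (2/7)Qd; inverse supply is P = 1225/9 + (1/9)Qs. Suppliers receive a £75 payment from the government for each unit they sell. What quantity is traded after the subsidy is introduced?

Pre-subsidy: 150 - (2/7)Q = 1225/9 + (1/9)Q gives Q* = 35 and P* = 140.
With the subsidy, sellers receive Ps = Pb + 75 for each unit, where Pb is the price buyers pay.
On the curves, Pb = 150 - (2/7)Q and Ps = 1225/9 + (1/9)Q; the wedge Ps − Pb = 75 gives 1225/9 + (1/9)Q − (150 - (2/7)Q) = 75, so Q' = 224.
Then Pb = 150 − (2/7)·224 = 86 and Ps = 1225/9 + (1/9)·224 = 161.

Q' = 224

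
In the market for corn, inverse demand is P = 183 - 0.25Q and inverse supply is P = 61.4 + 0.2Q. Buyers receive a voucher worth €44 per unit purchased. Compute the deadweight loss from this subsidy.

Deadweight loss = 19360/9

Pre-subsidy: 183 - 0.25Q = 61.4 + 0.2Q gives Q* = 2432/9 and P* = 1039/9.
With the rebate, buyers effectively pay Pb = Ps − 44, where Ps is the price sellers receive.
On the curves, Pb = 183 - 0.25Q and Ps = 61.4 + 0.2Q; the wedge Ps − Pb = 44 gives 61.4 + 0.2Q − (183 - 0.25Q) = 44, so Q' = 368.
Then Pb = 183 − 0.25·368 = 91 and Ps = 61.4 + 0.2·368 = 135.
The subsidy expands output by 368 − 2432/9 = 880/9 past the efficient level; on those units the gap between marginal cost and willingness to pay runs from 0 up to 44.
DWL = ½ × 44 × 880/9 = 19360/9.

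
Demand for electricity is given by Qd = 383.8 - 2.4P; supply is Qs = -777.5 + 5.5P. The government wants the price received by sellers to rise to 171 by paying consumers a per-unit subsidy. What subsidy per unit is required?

At a seller price of 171, quantity supplied is -777.5 + 5.5·171 = 163.
Buyers absorb 163 only when they pay Pb with 383.8 − 2.4·Pb = 163, i.e. Pb = 92.
s = Ps − Pb = 171 − 92 = 79.

Required subsidy s = 79 per unit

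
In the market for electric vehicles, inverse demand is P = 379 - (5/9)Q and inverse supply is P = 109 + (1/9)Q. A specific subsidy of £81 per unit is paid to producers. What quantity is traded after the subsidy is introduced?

Pre-subsidy: 379 - (5/9)Q = 109 + (1/9)Q gives Q* = 405 and P* = 154.
With the subsidy, sellers receive Ps = Pb + 81 for each unit, where Pb is the price buyers pay.
On the curves, Pb = 379 - (5/9)Q and Ps = 109 + (1/9)Q; the wedge Ps − Pb = 81 gives 109 + (1/9)Q − (379 - (5/9)Q) = 81, so Q' = 526.5.
Then Pb = 379 − (5/9)·526.5 = 86.5 and Ps = 109 + (1/9)·526.5 = 167.5.

Q' = 526.5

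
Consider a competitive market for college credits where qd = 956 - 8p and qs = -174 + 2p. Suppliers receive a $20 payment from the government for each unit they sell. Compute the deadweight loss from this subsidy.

Deadweight loss = $320

Pre-subsidy: 956 - 8p = -174 + 2p gives p* = 113, q* = 52.
With the subsidy, sellers receive ps = pb + 20 for each unit, where pb is the price buyers pay.
Supply in terms of pb becomes qs = -174 + 2(pb + 20) = -134 + 2pb. Setting this equal to demand: 956 - 8pb = -134 + 2pb, so pb = 109.
Sellers receive ps = 109 + 20 = 129; q' = 956 − 8·109 = 84.
The subsidy expands output by 84 − 52 = 32 past the efficient level; on those units the gap between marginal cost and willingness to pay runs from 0 up to 20.
DWL = ½ × 20 × 32 = 320.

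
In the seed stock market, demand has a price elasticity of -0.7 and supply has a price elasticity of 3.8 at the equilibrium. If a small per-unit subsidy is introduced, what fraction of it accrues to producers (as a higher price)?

For a small subsidy around the equilibrium, the benefit split depends on the relative slopes, which at a point are proportional to the elasticities.
Buyer share = εs/(εs + |εd|) = 3.8/(3.8 + 0.7) = 38/45; seller share = |εd|/(εs + |εd|) = 7/45.
So producers capture 7/45 of the subsidy.

Producer share = 7/45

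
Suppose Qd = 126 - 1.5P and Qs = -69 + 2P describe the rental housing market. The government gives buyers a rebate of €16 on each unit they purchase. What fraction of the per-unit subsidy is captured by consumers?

Consumer share = 4/7

Pre-subsidy: 126 - 1.5P = -69 + 2P gives P* = 390/7, Q* = 297/7.
With the rebate, buyers effectively pay Pb = Ps − 16, where Ps is the price sellers receive.
Demand in terms of Ps becomes Qd = 126 − 1.5(Ps − 16) = 150 - 1.5Ps. Setting this equal to supply: 150 - 1.5Ps = -69 + 2Ps, so Ps = 438/7.
Buyers pay Pb = 438/7 − 16 = 326/7; Q' = -69 + 2·(438/7) = 393/7.
Buyers' price falls by P* − Pb = 390/7 − 326/7 = 64/7; sellers' price rises by Ps − P* = 438/7 − 390/7 = 48/7.
So consumers capture (64/7)/16 = 4/7 of each unit of subsidy.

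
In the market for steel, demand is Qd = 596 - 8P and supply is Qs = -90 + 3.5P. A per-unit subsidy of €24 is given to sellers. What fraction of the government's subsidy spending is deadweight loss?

Pre-subsidy: 596 - 8P = -90 + 3.5P gives P* = 1372/23, Q* = 2732/23.
With the subsidy, sellers receive Ps = Pb + 24 for each unit, where Pb is the price buyers pay.
Supply in terms of Pb becomes Qs = -90 + 3.5(Pb + 24) = -6 + 3.5Pb. Setting this equal to demand: 596 - 8Pb = -6 + 3.5Pb, so Pb = 1204/23.
Sellers receive Ps = 1204/23 + 24 = 1756/23; Q' = 596 − 8·(1204/23) = 4076/23.
ΔCS = ½(2732/23 + 4076/23)(1372/23 − 1204/23) = 24864/23; ΔPS = ½(2732/23 + 4076/23)(1756/23 − 1372/23) = 56832/23.
Government spending = 24 × 4076/23 = 97824/23.
DWL = ½ × 24 × (4076/23 − 2732/23) = 16128/23; fraction = (16128/23) / (97824/23) = 168/1019.

DWL / government spending = 168/1019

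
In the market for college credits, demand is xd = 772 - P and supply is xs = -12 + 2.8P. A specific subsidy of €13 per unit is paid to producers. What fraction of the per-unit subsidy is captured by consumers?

Consumer share = 14/19

Pre-subsidy: 772 - P = -12 + 2.8P gives P* = 3920/19, x* = 10748/19.
With the subsidy, sellers receive Ps = Pb + 13 for each unit, where Pb is the price buyers pay.
Supply in terms of Pb becomes xs = -12 + 2.8(Pb + 13) = 24.4 + 2.8Pb. Setting this equal to demand: 772 - Pb = 24.4 + 2.8Pb, so Pb = 3738/19.
Sellers receive Ps = 3738/19 + 13 = 3985/19; x' = 772 − 1·(3738/19) = 10930/19.
Buyers' price falls by P* − Pb = 3920/19 − 3738/19 = 182/19; sellers' price rises by Ps − P* = 3985/19 − 3920/19 = 65/19.
So consumers capture (182/19)/13 = 14/19 of each unit of subsidy.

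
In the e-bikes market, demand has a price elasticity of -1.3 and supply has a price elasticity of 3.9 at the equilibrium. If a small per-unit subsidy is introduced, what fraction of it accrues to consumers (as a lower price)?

For a small subsidy around the equilibrium, the benefit split depends on the relative slopes, which at a point are proportional to the elasticities.
Buyer share = εs/(εs + |εd|) = 3.9/(3.9 + 1.3) = 0.75; seller share = |εd|/(εs + |εd|) = 0.25.

Consumer share = 0.75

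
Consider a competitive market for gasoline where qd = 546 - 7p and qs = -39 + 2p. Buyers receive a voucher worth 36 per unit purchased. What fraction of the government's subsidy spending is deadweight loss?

Pre-subsidy: 546 - 7p = -39 + 2p gives p* = 65, q* = 91.
With the rebate, buyers effectively pay pb = ps − 36, where ps is the price sellers receive.
Demand in terms of ps becomes qd = 546 − 7(ps − 36) = 798 - 7ps. Setting this equal to supply: 798 - 7ps = -39 + 2ps, so ps = 93.
Buyers pay pb = 93 − 36 = 57; q' = -39 + 2·93 = 147.
ΔCS = ½(91 + 147)(65 − 57) = 952; ΔPS = ½(91 + 147)(93 − 65) = 3332.
Government spending = 36 × 147 = 5292.
DWL = ½ × 36 × (147 − 91) = 1008; fraction = 1008 / 5292 = 4/21.

DWL / government spending = 4/21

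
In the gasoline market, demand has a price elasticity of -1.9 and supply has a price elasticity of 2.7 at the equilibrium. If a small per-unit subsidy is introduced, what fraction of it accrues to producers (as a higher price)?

Producer share = 19/46

For a small subsidy around the equilibrium, the benefit split depends on the relative slopes, which at a point are proportional to the elasticities.
Buyer share = εs/(εs + |εd|) = 2.7/(2.7 + 1.9) = 27/46; seller share = |εd|/(εs + |εd|) = 19/46.
So producers capture 19/46 of the subsidy.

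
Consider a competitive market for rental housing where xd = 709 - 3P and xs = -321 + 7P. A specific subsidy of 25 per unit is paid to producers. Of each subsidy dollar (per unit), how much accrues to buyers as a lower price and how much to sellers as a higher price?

Pre-subsidy: 709 - 3P = -321 + 7P gives P* = 103, x* = 400.
With the subsidy, sellers receive Ps = Pb + 25 for each unit, where Pb is the price buyers pay.
Supply in terms of Pb becomes xs = -321 + 7(Pb + 25) = -146 + 7Pb. Setting this equal to demand: 709 - 3Pb = -146 + 7Pb, so Pb = 85.5.
Sellers receive Ps = 85.5 + 25 = 110.5; x' = 709 − 3·85.5 = 452.5.
Buyers' price falls by P* − Pb = 103 − 85.5 = 17.5; sellers' price rises by Ps − P* = 110.5 − 103 = 7.5.

Buyers gain 17.5 per unit; sellers gain 7.5 per unit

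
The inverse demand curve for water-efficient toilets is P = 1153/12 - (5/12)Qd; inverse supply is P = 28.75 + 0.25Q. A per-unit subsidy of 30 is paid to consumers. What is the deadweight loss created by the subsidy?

Deadweight loss = 675

Pre-subsidy: 1153/12 - (5/12)Q = 28.75 + 0.25Q gives Q* = 101 and P* = 54.
With the rebate, buyers effectively pay Pb = Ps − 30, where Ps is the price sellers receive.
On the curves, Pb = 1153/12 - (5/12)Q and Ps = 28.75 + 0.25Q; the wedge Ps − Pb = 30 gives 28.75 + 0.25Q − (1153/12 - (5/12)Q) = 30, so Q' = 146.
Then Pb = 1153/12 − (5/12)·146 = 35.25 and Ps = 28.75 + 0.25·146 = 65.25.
The subsidy expands output by 146 − 101 = 45 past the efficient level; on those units the gap between marginal cost and willingness to pay runs from 0 up to 30.
DWL = ½ × 30 × 45 = 675.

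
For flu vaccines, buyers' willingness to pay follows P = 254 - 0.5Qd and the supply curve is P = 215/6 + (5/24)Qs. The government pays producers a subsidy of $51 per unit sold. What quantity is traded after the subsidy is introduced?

Q' = 380

Pre-subsidy: 254 - 0.5Q = 215/6 + (5/24)Q gives Q* = 308 and P* = 100.
With the subsidy, sellers receive Ps = Pb + 51 for each unit, where Pb is the price buyers pay.
On the curves, Pb = 254 - 0.5Q and Ps = 215/6 + (5/24)Q; the wedge Ps − Pb = 51 gives 215/6 + (5/24)Q − (254 - 0.5Q) = 51, so Q' = 380.
Then Pb = 254 − 0.5·380 = 64 and Ps = 215/6 + (5/24)·380 = 115.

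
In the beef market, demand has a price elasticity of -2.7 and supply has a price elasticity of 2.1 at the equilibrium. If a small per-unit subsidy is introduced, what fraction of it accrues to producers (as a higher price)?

For a small subsidy around the equilibrium, the benefit split depends on the relative slopes, which at a point are proportional to the elasticities.
Buyer share = εs/(εs + |εd|) = 2.1/(2.1 + 2.7) = 0.4375; seller share = |εd|/(εs + |εd|) = 0.5625.
So producers capture 0.5625 of the subsidy.

Producer share = 0.5625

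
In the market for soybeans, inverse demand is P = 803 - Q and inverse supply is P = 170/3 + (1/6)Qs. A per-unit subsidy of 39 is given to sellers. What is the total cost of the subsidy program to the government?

Government cost = 183768/7

Pre-subsidy: 803 - Q = 170/3 + (1/6)Q gives Q* = 4478/7 and P* = 1143/7.
With the subsidy, sellers receive Ps = Pb + 39 for each unit, where Pb is the price buyers pay.
On the curves, Pb = 803 - Q and Ps = 170/3 + (1/6)Q; the wedge Ps − Pb = 39 gives 170/3 + (1/6)Q − (803 - Q) = 39, so Q' = 4712/7.
Then Pb = 803 − 1·(4712/7) = 909/7 and Ps = 170/3 + (1/6)·(4712/7) = 1182/7.
Government outlay = subsidy × quantity = 39 × 4712/7 = 183768/7.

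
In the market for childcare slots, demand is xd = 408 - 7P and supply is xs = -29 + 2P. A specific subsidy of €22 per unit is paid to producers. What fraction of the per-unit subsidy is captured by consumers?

Pre-subsidy: 408 - 7P = -29 + 2P gives P* = 437/9, x* = 613/9.
With the subsidy, sellers receive Ps = Pb + 22 for each unit, where Pb is the price buyers pay.
Supply in terms of Pb becomes xs = -29 + 2(Pb + 22) = 15 + 2Pb. Setting this equal to demand: 408 - 7Pb = 15 + 2Pb, so Pb = 131/3.
Sellers receive Ps = 131/3 + 22 = 197/3; x' = 408 − 7·(131/3) = 307/3.
Buyers' price falls by P* − Pb = 437/9 − 131/3 = 44/9; sellers' price rises by Ps − P* = 197/3 − 437/9 = 154/9.
So consumers capture (44/9)/22 = 2/9 of each unit of subsidy.

Consumer share = 2/9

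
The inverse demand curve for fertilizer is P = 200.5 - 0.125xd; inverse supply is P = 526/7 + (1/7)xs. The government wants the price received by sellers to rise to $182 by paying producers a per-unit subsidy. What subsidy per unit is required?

Required subsidy s = $75 per unit

At a seller price of 182, quantity supplied is -526 + 7·182 = 748.
Buyers absorb 748 only when they pay Pb = 200.5 − 0.125·748 = 107.
s = Ps − Pb = 182 − 107 = 75.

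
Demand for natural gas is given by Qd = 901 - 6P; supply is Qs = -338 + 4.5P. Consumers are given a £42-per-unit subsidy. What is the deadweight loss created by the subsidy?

Pre-subsidy: 901 - 6P = -338 + 4.5P gives P* = 118, Q* = 193.
With the rebate, buyers effectively pay Pb = Ps − 42, where Ps is the price sellers receive.
Demand in terms of Ps becomes Qd = 901 − 6(Ps − 42) = 1153 - 6Ps. Setting this equal to supply: 1153 - 6Ps = -338 + 4.5Ps, so Ps = 142.
Buyers pay Pb = 142 − 42 = 100; Q' = -338 + 4.5·142 = 301.
The subsidy expands output by 301 − 193 = 108 past the efficient level; on those units the gap between marginal cost and willingness to pay runs from 0 up to 42.
DWL = ½ × 42 × 108 = 2268.

Deadweight loss = £2268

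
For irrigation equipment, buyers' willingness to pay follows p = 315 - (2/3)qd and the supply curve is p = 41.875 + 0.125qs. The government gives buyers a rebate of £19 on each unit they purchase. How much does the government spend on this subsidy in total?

Pre-subsidy: 315 - (2/3)q = 41.875 + 0.125q gives q* = 345 and p* = 85.
With the rebate, buyers effectively pay pb = ps − 19, where ps is the price sellers receive.
On the curves, pb = 315 - (2/3)q and ps = 41.875 + 0.125q; the wedge ps − pb = 19 gives 41.875 + 0.125q − (315 - (2/3)q) = 19, so q' = 369.
Then pb = 315 − (2/3)·369 = 69 and ps = 41.875 + 0.125·369 = 88.
Government outlay = subsidy × quantity = 19 × 369 = 7011.

Government cost = £7011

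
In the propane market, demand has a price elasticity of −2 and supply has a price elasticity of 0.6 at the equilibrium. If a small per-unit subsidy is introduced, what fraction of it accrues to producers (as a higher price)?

Producer share = 10/13

For a small subsidy around the equilibrium, the benefit split depends on the relative slopes, which at a point are proportional to the elasticities.
Buyer share = εs/(εs + |εd|) = 0.6/(0.6 + 2) = 3/13; seller share = |εd|/(εs + |εd|) = 10/13.
So producers capture 10/13 of the subsidy.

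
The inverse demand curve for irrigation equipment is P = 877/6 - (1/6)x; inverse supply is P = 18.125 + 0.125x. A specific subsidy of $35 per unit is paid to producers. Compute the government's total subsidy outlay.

Government cost = $19565

Pre-subsidy: 877/6 - (1/6)x = 18.125 + 0.125x gives x* = 439 and P* = 73.
With the subsidy, sellers receive Ps = Pb + 35 for each unit, where Pb is the price buyers pay.
On the curves, Pb = 877/6 - (1/6)x and Ps = 18.125 + 0.125x; the wedge Ps − Pb = 35 gives 18.125 + 0.125x − (877/6 - (1/6)x) = 35, so x' = 559.
Then Pb = 877/6 − (1/6)·559 = 53 and Ps = 18.125 + 0.125·559 = 88.
Government outlay = subsidy × quantity = 35 × 559 = 19565.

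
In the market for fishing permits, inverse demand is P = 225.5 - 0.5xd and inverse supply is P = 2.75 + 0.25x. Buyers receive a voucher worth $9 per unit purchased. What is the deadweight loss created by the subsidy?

Pre-subsidy: 225.5 - 0.5x = 2.75 + 0.25x gives x* = 297 and P* = 77.
With the rebate, buyers effectively pay Pb = Ps − 9, where Ps is the price sellers receive.
On the curves, Pb = 225.5 - 0.5x and Ps = 2.75 + 0.25x; the wedge Ps − Pb = 9 gives 2.75 + 0.25x − (225.5 - 0.5x) = 9, so x' = 309.
Then Pb = 225.5 − 0.5·309 = 71 and Ps = 2.75 + 0.25·309 = 80.
The subsidy expands output by 309 − 297 = 12 past the efficient level; on those units the gap between marginal cost and willingness to pay runs from 0 up to 9.
DWL = ½ × 9 × 12 = 54.

Deadweight loss = $54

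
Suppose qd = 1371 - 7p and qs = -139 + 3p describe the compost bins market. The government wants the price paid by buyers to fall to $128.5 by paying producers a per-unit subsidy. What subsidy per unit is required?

At a buyer price of 128.5, quantity demanded is 1371 − 7·128.5 = 471.5.
Sellers supply 471.5 only when they receive ps with -139 + 3·ps = 471.5, i.e. ps = 203.5.
s = ps − pb = 203.5 − 128.5 = 75.

Required subsidy s = $75 per unit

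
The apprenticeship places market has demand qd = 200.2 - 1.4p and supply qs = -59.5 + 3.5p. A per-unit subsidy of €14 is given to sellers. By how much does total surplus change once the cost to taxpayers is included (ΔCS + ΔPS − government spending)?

Net change in total surplus = -€98

Pre-subsidy: 200.2 - 1.4p = -59.5 + 3.5p gives p* = 53, q* = 126.
With the subsidy, sellers receive ps = pb + 14 for each unit, where pb is the price buyers pay.
Supply in terms of pb becomes qs = -59.5 + 3.5(pb + 14) = -10.5 + 3.5pb. Setting this equal to demand: 200.2 - 1.4pb = -10.5 + 3.5pb, so pb = 43.
Sellers receive ps = 43 + 14 = 57; q' = 200.2 − 1.4·43 = 140.
ΔCS = ½(126 + 140)(53 − 43) = 1330; ΔPS = ½(126 + 140)(57 − 53) = 532.
Government spending = 14 × 140 = 1960.
Net change = 1330 + 532 − 1960 = -98. The loss equals the DWL triangle ½·14·14.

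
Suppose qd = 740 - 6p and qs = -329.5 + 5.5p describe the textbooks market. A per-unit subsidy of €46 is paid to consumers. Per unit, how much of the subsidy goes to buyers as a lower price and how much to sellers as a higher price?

Pre-subsidy: 740 - 6p = -329.5 + 5.5p gives p* = 93, q* = 182.
With the rebate, buyers effectively pay pb = ps − 46, where ps is the price sellers receive.
Demand in terms of ps becomes qd = 740 − 6(ps − 46) = 1016 - 6ps. Setting this equal to supply: 1016 - 6ps = -329.5 + 5.5ps, so ps = 117.
Buyers pay pb = 117 − 46 = 71; q' = -329.5 + 5.5·117 = 314.
Buyers' price falls by p* − pb = 93 − 71 = 22; sellers' price rises by ps − p* = 117 − 93 = 24.

Buyers gain €22 per unit; sellers gain €24 per unit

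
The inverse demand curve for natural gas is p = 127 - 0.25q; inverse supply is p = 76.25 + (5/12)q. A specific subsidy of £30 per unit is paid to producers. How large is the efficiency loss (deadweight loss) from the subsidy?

Pre-subsidy: 127 - 0.25q = 76.25 + (5/12)q gives q* = 76.125 and p* = 107.96875.
With the subsidy, sellers receive ps = pb + 30 for each unit, where pb is the price buyers pay.
On the curves, pb = 127 - 0.25q and ps = 76.25 + (5/12)q; the wedge ps − pb = 30 gives 76.25 + (5/12)q − (127 - 0.25q) = 30, so q' = 121.125.
Then pb = 127 − 0.25·121.125 = 96.71875 and ps = 76.25 + (5/12)·121.125 = 126.71875.
The subsidy expands output by 121.125 − 76.125 = 45 past the efficient level; on those units the gap between marginal cost and willingness to pay runs from 0 up to 30.
DWL = ½ × 30 × 45 = 675.

Deadweight loss = £675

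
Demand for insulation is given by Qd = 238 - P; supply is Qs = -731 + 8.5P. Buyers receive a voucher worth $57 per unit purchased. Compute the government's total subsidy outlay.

Pre-subsidy: 238 - P = -731 + 8.5P gives P* = 102, Q* = 136.
With the rebate, buyers effectively pay Pb = Ps − 57, where Ps is the price sellers receive.
Demand in terms of Ps becomes Qd = 238 − 1(Ps − 57) = 295 - Ps. Setting this equal to supply: 295 - Ps = -731 + 8.5Ps, so Ps = 108.
Buyers pay Pb = 108 − 57 = 51; Q' = -731 + 8.5·108 = 187.
Government outlay = subsidy × quantity = 57 × 187 = 10659.

Government cost = $10659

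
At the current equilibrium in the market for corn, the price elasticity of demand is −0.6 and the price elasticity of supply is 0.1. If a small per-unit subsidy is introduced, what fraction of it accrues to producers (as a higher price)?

For a small subsidy around the equilibrium, the benefit split depends on the relative slopes, which at a point are proportional to the elasticities.
Buyer share = εs/(εs + |εd|) = 0.1/(0.1 + 0.6) = 1/7; seller share = |εd|/(εs + |εd|) = 6/7.
So producers capture 6/7 of the subsidy.

Producer share = 6/7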